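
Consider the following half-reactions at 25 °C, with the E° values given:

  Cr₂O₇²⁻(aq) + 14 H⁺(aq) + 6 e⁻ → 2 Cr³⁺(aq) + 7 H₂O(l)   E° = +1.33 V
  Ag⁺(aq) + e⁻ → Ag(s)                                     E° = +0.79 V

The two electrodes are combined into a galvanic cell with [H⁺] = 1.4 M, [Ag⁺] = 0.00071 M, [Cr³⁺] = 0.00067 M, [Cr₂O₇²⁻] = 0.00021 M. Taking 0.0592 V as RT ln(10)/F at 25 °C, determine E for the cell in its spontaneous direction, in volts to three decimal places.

+0.773 V

Cr₂O₇²⁻/Cr³⁺ is the cathode (higher E°), Ag⁺/Ag the anode: E°cell = +1.33 − (+0.79) = +0.54 V, n = 6.
Overall: Cr₂O₇²⁻(aq) + 14 H⁺(aq) + 6 Ag(s) → 2 Cr³⁺(aq) + 7 H₂O(l) + 6 Ag⁺(aq)
Q = [Cr³⁺]^2·[Ag⁺]^6 / ([Cr₂O₇²⁻]·[H⁺]^14); log Q = -23.608.
E = E° − (0.0592/n) log Q = +0.54 − (0.0592/6)(-23.608) = +0.773 V.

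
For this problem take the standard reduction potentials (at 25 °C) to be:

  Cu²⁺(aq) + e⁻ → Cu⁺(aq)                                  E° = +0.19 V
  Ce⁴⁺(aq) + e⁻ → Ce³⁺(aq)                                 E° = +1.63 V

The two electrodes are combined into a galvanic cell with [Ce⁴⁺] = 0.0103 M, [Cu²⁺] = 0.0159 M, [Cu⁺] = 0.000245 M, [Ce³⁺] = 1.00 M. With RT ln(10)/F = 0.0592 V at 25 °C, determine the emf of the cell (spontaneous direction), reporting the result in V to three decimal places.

Ce⁴⁺/Ce³⁺ is the cathode (higher E°), Cu²⁺/Cu⁺ the anode: E°cell = +1.63 − (+0.19) = +1.44 V, n = 1.
Overall: Ce⁴⁺(aq) + Cu⁺(aq) → Ce³⁺(aq) + Cu²⁺(aq)
Q = [Ce³⁺]·[Cu²⁺] / ([Ce⁴⁺]·[Cu⁺]); log Q = 3.799.
E = E° − (0.0592/n) log Q = +1.44 − (0.0592/1)(3.799) = +1.215 V.

+1.215 V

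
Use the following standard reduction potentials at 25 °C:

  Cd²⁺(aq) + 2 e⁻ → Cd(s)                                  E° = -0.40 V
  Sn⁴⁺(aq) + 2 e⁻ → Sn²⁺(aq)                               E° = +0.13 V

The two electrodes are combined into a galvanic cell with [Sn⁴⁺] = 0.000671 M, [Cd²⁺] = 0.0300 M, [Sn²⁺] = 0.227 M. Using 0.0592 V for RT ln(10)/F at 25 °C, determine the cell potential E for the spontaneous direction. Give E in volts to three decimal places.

Sn⁴⁺/Sn²⁺ is the cathode (higher E°), Cd²⁺/Cd the anode: E°cell = +0.13 − (-0.40) = +0.53 V, n = 2.
Overall: Sn⁴⁺(aq) + Cd(s) → Sn²⁺(aq) + Cd²⁺(aq)
Q = [Sn²⁺]·[Cd²⁺] / ([Sn⁴⁺]); log Q = 1.006.
E = E° − (0.0592/n) log Q = +0.53 − (0.0592/2)(1.006) = +0.500 V.

+0.500 V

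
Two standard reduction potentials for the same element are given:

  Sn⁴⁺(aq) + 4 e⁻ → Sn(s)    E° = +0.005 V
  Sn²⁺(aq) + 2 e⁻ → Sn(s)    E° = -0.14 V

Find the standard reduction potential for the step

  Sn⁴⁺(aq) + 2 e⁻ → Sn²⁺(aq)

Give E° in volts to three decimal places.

Sequential free energies add, so n₃E°₃ = n₁E°₁ + n₂E°₂.
With n₃ = 4, and the known step contributing 2×(-0.14) V, the unknown satisfies 2·E° = 4×(+0.005) − 2×(-0.14) = +0.300.
E° = +0.300 / 2 = +0.150 V.

+0.150 V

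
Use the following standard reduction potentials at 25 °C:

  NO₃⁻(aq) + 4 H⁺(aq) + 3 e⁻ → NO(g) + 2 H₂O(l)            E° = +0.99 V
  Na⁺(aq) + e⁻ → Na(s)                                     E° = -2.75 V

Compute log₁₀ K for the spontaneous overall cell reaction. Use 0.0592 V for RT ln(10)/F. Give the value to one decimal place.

Cathode: NO₃⁻/NO; anode: Na⁺/Na. E°cell = +3.74 V, n = 3.
log K = nE°cell / 0.0592 = (3)(+3.74) / 0.0592 = 189.5.

189.5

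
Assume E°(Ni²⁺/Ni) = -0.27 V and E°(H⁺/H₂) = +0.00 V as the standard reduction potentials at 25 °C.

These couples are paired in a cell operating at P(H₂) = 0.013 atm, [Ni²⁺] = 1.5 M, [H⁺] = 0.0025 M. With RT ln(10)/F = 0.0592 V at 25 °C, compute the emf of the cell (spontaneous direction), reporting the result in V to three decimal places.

H⁺/H₂ is the cathode (higher E°), Ni²⁺/Ni the anode: E°cell = +0.00 − (-0.27) = +0.27 V, n = 2.
Overall: 2 H⁺(aq) + Ni(s) → H₂(g) + Ni²⁺(aq)
Q = P(H₂)·[Ni²⁺] / ([H⁺]^2); log Q = 3.494.
E = E° − (0.0592/n) log Q = +0.27 − (0.0592/2)(3.494) = +0.167 V.

+0.167 V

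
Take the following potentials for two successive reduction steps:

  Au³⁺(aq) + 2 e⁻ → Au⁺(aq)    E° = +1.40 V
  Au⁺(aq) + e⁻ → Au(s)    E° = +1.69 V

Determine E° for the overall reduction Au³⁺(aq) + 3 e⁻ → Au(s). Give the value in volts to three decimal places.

Standard free energies of sequential steps add: ΔG°₃ = ΔG°₁ + ΔG°₂, so n₃E°₃ = n₁E°₁ + n₂E°₂.
E°₃ = (2×+1.40 + 1×+1.69) / 3 = (+4.490) / 3 = +1.497 V.

+1.497 V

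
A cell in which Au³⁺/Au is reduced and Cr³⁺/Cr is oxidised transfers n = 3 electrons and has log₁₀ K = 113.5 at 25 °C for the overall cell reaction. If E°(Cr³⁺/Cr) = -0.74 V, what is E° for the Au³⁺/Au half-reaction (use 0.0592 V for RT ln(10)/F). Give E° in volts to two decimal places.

+1.50 V

E°cell = (0.0592/n)·log K = (0.0592/3)(113.5) = +2.240 V.
Since Au³⁺/Au is the cathode and Cr³⁺/Cr the anode, E°cell = E°(Au³⁺/Au) − E°(Cr³⁺/Cr).
So E°(Au³⁺/Au) = E°cell + E°(Cr³⁺/Cr) = +2.240 + (-0.74) = +1.50 V.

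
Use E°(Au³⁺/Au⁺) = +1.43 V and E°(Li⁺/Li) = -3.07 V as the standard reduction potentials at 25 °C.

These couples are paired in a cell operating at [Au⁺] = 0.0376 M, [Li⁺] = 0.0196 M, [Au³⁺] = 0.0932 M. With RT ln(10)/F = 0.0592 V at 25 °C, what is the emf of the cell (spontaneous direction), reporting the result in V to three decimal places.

Au³⁺/Au⁺ is the cathode (higher E°), Li⁺/Li the anode: E°cell = +1.43 − (-3.07) = +4.50 V, n = 2.
Overall: Au³⁺(aq) + 2 Li(s) → Au⁺(aq) + 2 Li⁺(aq)
Q = [Au⁺]·[Li⁺]^2 / ([Au³⁺]); log Q = -3.810.
E = E° − (0.0592/n) log Q = +4.50 − (0.0592/2)(-3.810) = +4.613 V.

+4.613 V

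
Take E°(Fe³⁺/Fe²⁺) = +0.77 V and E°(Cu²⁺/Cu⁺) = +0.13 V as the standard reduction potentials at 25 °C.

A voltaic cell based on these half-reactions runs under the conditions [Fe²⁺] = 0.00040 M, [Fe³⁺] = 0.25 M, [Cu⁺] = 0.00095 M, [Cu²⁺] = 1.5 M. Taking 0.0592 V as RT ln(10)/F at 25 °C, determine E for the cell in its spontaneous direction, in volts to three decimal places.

+0.616 V

Fe³⁺/Fe²⁺ is the cathode (higher E°), Cu²⁺/Cu⁺ the anode: E°cell = +0.77 − (+0.13) = +0.64 V, n = 1.
Overall: Fe³⁺(aq) + Cu⁺(aq) → Fe²⁺(aq) + Cu²⁺(aq)
Q = [Fe²⁺]·[Cu²⁺] / ([Fe³⁺]·[Cu⁺]); log Q = 0.402.
E = E° − (0.0592/n) log Q = +0.64 − (0.0592/1)(0.402) = +0.616 V.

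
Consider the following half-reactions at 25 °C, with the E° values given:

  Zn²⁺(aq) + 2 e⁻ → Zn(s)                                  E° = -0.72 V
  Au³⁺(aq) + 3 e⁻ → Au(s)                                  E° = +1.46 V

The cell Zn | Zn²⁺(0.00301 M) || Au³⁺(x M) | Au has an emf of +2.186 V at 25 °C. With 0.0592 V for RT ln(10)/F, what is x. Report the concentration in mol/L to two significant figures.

Au³⁺/Au is the cathode, Zn²⁺/Zn the anode: E°cell = +2.18 V, n = 6.
Overall reaction: 2 Au³⁺(aq) + 3 Zn(s) → 2 Au(s) + 3 Zn²⁺(aq); Q = [Zn²⁺]^3/[Au³⁺]^2.
From E = E° − (0.0592/n) log Q: log Q = (E° − E)·n/0.0592 = (+2.18 − (+2.186))·6/0.0592 = -0.6081.
So 2·log[Au³⁺] = 3·log(0.00301) − log Q = -7.5643 − (-0.6081) = -6.9562; log[Au³⁺] = -6.9562 / 2 = -3.4781; [Au³⁺] = 10^(-3.4781) ≈ 0.00033 M.

0.00033 M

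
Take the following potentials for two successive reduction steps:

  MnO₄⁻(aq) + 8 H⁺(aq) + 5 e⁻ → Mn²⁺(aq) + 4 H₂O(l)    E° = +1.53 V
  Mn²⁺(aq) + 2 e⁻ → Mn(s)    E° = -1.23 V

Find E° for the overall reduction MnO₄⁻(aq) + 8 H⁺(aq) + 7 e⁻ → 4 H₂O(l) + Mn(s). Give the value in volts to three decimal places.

Standard free energies of sequential steps add: ΔG°₃ = ΔG°₁ + ΔG°₂, so n₃E°₃ = n₁E°₁ + n₂E°₂.
E°₃ = (5×+1.53 + 2×-1.23) / 7 = (+5.190) / 7 = +0.741 V.

+0.741 V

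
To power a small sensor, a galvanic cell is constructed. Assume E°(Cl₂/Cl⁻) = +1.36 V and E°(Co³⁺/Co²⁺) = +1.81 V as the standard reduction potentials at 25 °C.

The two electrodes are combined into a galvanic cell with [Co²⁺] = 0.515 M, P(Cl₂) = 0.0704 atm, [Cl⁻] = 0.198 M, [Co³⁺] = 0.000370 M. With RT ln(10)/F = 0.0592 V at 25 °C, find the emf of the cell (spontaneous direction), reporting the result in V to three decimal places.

+0.256 V

Co³⁺/Co²⁺ is the cathode (higher E°), Cl₂/Cl⁻ the anode: E°cell = +1.81 − (+1.36) = +0.45 V, n = 2.
Overall: 2 Co³⁺(aq) + 2 Cl⁻(aq) → 2 Co²⁺(aq) + Cl₂(g)
Q = [Co²⁺]^2·P(Cl₂) / ([Co³⁺]^2·[Cl⁻]^2); log Q = 6.541.
E = E° − (0.0592/n) log Q = +0.45 − (0.0592/2)(6.541) = +0.256 V.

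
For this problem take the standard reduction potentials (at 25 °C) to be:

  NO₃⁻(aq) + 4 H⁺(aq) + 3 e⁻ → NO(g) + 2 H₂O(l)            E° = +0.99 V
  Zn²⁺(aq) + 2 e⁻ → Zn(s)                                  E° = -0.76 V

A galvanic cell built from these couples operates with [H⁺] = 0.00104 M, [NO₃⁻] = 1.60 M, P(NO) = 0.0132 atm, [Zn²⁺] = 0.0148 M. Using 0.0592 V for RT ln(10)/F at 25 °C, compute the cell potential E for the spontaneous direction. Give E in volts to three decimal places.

NO₃⁻/NO is the cathode (higher E°), Zn²⁺/Zn the anode: E°cell = +0.99 − (-0.76) = +1.75 V, n = 6.
Overall: 2 NO₃⁻(aq) + 8 H⁺(aq) + 3 Zn(s) → 2 NO(g) + 4 H₂O(l) + 3 Zn²⁺(aq)
Q = P(NO)^2·[Zn²⁺]^3 / ([NO₃⁻]^2·[H⁺]^8); log Q = 14.207.
E = E° − (0.0592/n) log Q = +1.75 − (0.0592/6)(14.207) = +1.610 V.

+1.610 V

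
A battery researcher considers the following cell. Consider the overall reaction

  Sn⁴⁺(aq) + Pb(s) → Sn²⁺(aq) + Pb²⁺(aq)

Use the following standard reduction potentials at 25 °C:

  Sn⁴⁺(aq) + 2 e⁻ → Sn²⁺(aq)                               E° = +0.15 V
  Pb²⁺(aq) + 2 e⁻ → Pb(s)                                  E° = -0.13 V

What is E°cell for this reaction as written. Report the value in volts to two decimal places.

+0.28 V

The Sn⁴⁺/Sn²⁺ couple has the higher reduction potential, so it is the cathode; Pb²⁺/Pb is oxidised at the anode.
E°cell = E°(cathode) − E°(anode) = (+0.15) − (-0.13) = +0.28 V.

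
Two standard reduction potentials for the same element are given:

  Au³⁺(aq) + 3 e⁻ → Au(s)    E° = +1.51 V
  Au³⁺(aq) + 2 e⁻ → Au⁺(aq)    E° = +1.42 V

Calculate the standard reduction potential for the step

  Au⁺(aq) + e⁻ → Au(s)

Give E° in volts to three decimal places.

Sequential free energies add, so n₃E°₃ = n₁E°₁ + n₂E°₂.
With n₃ = 3, and the known step contributing 2×(+1.42) V, the unknown satisfies 1·E° = 3×(+1.51) − 2×(+1.42) = +1.690.
E° = +1.690 / 1 = +1.690 V.

+1.690 V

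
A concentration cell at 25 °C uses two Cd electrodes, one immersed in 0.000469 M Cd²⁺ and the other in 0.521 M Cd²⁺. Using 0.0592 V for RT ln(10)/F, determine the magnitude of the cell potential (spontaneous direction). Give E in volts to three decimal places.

For a concentration cell E°cell = 0. The 0.521 M side is the cathode (reduction is favoured where [Cd²⁺] is higher).
With n = 2, E = −(0.0592/2) log([Cd²⁺]ₐₙ/[Cd²⁺]꜀ₐₜ) = −(0.0592/2) log(0.000469/0.521) = −(0.0592/2)(-3.046) = +0.090 V.

+0.090 V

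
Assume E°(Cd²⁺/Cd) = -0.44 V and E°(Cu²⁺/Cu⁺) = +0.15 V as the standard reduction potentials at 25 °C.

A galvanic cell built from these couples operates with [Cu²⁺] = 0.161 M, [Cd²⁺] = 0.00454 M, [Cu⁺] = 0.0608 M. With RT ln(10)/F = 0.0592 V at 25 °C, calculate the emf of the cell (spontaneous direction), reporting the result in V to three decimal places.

Cu²⁺/Cu⁺ is the cathode (higher E°), Cd²⁺/Cd the anode: E°cell = +0.15 − (-0.44) = +0.59 V, n = 2.
Overall: 2 Cu²⁺(aq) + Cd(s) → 2 Cu⁺(aq) + Cd²⁺(aq)
Q = [Cu⁺]^2·[Cd²⁺] / ([Cu²⁺]^2); log Q = -3.189.
E = E° − (0.0592/n) log Q = +0.59 − (0.0592/2)(-3.189) = +0.684 V.

+0.684 V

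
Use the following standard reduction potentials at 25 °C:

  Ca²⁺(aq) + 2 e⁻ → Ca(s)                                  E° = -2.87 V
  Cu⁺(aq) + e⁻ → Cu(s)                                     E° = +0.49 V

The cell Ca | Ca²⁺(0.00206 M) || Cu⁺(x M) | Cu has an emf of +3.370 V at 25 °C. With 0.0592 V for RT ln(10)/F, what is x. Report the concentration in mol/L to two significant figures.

Cu⁺/Cu is the cathode, Ca²⁺/Ca the anode: E°cell = +3.36 V, n = 2.
Overall reaction: 2 Cu⁺(aq) + Ca(s) → 2 Cu(s) + Ca²⁺(aq); Q = [Ca²⁺]^1/[Cu⁺]^2.
From E = E° − (0.0592/n) log Q: log Q = (E° − E)·n/0.0592 = (+3.36 − (+3.370))·2/0.0592 = -0.3378.
So 2·log[Cu⁺] = 1·log(0.00206) − log Q = -2.6861 − (-0.3378) = -2.3483; log[Cu⁺] = -2.3483 / 2 = -1.1742; [Cu⁺] = 10^(-1.1742) ≈ 0.067 M.

0.067 M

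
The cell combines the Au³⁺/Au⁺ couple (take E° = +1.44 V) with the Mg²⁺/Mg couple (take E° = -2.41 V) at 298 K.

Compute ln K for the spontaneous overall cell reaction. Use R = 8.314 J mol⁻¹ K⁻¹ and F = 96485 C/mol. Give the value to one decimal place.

299.9

Cathode: Au³⁺/Au⁺; anode: Mg²⁺/Mg. E°cell = (+1.44) − (-2.41) = +3.85 V, with n = 2.
ΔG° = −nFE° = −RT ln K, so ln K = nFE°/(RT) = (2)(96485)(+3.85) / ((8.314)(298)) = 299.864.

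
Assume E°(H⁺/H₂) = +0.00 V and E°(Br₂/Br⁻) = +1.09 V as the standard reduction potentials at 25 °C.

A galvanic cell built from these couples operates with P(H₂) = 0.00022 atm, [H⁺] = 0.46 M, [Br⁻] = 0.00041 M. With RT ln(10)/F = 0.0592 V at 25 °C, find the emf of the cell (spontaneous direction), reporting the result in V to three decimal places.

Br₂/Br⁻ is the cathode (higher E°), H⁺/H₂ the anode: E°cell = +1.09 − (+0.00) = +1.09 V, n = 2.
Overall: Br₂(l) + H₂(g) → 2 Br⁻(aq) + 2 H⁺(aq)
Q = [Br⁻]^2·[H⁺]^2 / (P(H₂)); log Q = -3.791.
E = E° − (0.0592/n) log Q = +1.09 − (0.0592/2)(-3.791) = +1.202 V.

+1.202 V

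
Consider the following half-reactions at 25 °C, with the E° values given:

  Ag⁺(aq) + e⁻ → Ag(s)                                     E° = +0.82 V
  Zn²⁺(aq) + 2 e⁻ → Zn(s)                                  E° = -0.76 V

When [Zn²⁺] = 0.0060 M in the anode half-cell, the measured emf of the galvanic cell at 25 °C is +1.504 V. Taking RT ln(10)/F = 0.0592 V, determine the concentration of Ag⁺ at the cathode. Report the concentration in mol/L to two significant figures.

Ag⁺/Ag is the cathode, Zn²⁺/Zn the anode: E°cell = +1.58 V, n = 2.
Overall reaction: 2 Ag⁺(aq) + Zn(s) → 2 Ag(s) + Zn²⁺(aq); Q = [Zn²⁺]^1/[Ag⁺]^2.
From E = E° − (0.0592/n) log Q: log Q = (E° − E)·n/0.0592 = (+1.58 − (+1.504))·2/0.0592 = 2.5676.
So 2·log[Ag⁺] = 1·log(0.006) − log Q = -2.2218 − (2.5676) = -4.7894; log[Ag⁺] = -4.7894 / 2 = -2.3947; [Ag⁺] = 10^(-2.3947) ≈ 0.0040 M.

0.0040 M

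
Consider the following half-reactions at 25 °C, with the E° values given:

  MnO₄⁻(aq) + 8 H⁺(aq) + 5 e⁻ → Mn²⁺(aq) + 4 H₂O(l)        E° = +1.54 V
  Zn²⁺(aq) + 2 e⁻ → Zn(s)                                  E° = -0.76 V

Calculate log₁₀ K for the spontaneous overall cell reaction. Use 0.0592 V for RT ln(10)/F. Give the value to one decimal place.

388.5

Cathode: MnO₄⁻/Mn²⁺; anode: Zn²⁺/Zn. E°cell = +2.30 V, n = 10.
log K = nE°cell / 0.0592 = (10)(+2.30) / 0.0592 = 388.5.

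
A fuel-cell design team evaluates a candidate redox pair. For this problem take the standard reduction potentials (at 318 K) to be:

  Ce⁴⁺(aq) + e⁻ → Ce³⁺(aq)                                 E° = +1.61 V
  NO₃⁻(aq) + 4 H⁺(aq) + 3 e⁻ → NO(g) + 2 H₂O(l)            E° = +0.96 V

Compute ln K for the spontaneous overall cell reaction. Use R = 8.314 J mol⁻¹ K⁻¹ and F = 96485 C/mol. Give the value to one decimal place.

71.2

Cathode: Ce⁴⁺/Ce³⁺; anode: NO₃⁻/NO. E°cell = (+1.61) − (+0.96) = +0.65 V, with n = 3.
ΔG° = −nFE° = −RT ln K, so ln K = nFE°/(RT) = (3)(96485)(+0.65) / ((8.314)(318)) = 71.163.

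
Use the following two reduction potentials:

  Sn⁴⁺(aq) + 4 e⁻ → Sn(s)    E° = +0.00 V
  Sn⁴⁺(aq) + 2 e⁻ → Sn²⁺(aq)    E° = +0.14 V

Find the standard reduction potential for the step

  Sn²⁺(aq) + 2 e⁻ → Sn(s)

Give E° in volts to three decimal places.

Sequential free energies add, so n₃E°₃ = n₁E°₁ + n₂E°₂.
With n₃ = 4, and the known step contributing 2×(+0.14) V, the unknown satisfies 2·E° = 4×(+0.00) − 2×(+0.14) = -0.280.
E° = -0.280 / 2 = -0.140 V.

-0.140 V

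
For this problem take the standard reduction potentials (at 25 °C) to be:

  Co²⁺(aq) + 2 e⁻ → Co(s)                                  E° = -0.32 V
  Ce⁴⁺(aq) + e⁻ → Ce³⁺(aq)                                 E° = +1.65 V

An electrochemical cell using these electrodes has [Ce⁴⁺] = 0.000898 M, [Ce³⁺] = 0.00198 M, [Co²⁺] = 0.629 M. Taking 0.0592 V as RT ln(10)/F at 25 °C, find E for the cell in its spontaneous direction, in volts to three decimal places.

Ce⁴⁺/Ce³⁺ is the cathode (higher E°), Co²⁺/Co the anode: E°cell = +1.65 − (-0.32) = +1.97 V, n = 2.
Overall: 2 Ce⁴⁺(aq) + Co(s) → 2 Ce³⁺(aq) + Co²⁺(aq)
Q = [Ce³⁺]^2·[Co²⁺] / ([Ce⁴⁺]^2); log Q = 0.485.
E = E° − (0.0592/n) log Q = +1.97 − (0.0592/2)(0.485) = +1.956 V.

+1.956 V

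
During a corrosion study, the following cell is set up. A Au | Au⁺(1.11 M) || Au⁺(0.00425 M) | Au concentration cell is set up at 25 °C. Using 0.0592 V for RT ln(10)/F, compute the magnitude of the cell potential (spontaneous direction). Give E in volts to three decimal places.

+0.143 V

For a concentration cell E°cell = 0. The 1.11 M side is the cathode (reduction is favoured where [Au⁺] is higher).
With n = 1, E = −(0.0592/1) log([Au⁺]ₐₙ/[Au⁺]꜀ₐₜ) = −(0.0592/1) log(0.00425/1.11) = −(0.0592/1)(-2.417) = +0.143 V.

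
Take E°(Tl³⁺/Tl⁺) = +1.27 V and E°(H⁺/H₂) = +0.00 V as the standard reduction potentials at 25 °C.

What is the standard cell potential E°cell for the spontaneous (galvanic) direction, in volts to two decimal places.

+1.27 V

The Tl³⁺/Tl⁺ couple has the higher reduction potential, so it is the cathode; H⁺/H₂ is oxidised at the anode.
E°cell = E°(cathode) − E°(anode) = (+1.27) − (+0.00) = +1.27 V.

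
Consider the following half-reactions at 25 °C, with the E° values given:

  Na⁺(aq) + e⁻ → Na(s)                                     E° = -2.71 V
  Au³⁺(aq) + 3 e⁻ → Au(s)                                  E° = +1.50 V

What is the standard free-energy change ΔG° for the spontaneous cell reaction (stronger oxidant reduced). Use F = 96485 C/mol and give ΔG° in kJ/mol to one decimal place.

Au³⁺/Au (E° = +1.50 V) is the cathode; Na⁺/Na (E° = -2.71 V) is the anode, so E°cell = +4.21 V.
Balancing electrons gives n = 3 (lcm of 3 and 1).
ΔG° = −nFE° = −(3)(96485)(+4.21) = -1,218,606 J = -1218.6 kJ/mol.

-1218.6 kJ/mol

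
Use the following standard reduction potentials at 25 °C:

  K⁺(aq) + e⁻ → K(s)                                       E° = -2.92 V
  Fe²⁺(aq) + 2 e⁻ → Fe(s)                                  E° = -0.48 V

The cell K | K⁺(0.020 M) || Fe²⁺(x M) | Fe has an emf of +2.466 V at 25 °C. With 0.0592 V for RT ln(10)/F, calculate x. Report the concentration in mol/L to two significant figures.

Fe²⁺/Fe is the cathode, K⁺/K the anode: E°cell = +2.44 V, n = 2.
Overall reaction: Fe²⁺(aq) + 2 K(s) → Fe(s) + 2 K⁺(aq); Q = [K⁺]^2/[Fe²⁺]^1.
From E = E° − (0.0592/n) log Q: log Q = (E° − E)·n/0.0592 = (+2.44 − (+2.466))·2/0.0592 = -0.8784.
So 1·log[Fe²⁺] = 2·log(0.02) − log Q = -3.3979 − (-0.8784) = -2.5195; [Fe²⁺] = 10^(-2.5195) ≈ 0.0030 M.

0.0030 M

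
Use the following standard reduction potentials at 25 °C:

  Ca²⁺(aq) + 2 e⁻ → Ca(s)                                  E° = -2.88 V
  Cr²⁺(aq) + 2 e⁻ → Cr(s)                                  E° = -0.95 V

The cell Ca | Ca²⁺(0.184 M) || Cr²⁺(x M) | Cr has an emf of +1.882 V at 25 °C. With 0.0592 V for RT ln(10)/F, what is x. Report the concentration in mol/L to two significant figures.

0.0044 M

Cr²⁺/Cr is the cathode, Ca²⁺/Ca the anode: E°cell = +1.93 V, n = 2.
Overall reaction: Cr²⁺(aq) + Ca(s) → Cr(s) + Ca²⁺(aq); Q = [Ca²⁺]^1/[Cr²⁺]^1.
From E = E° − (0.0592/n) log Q: log Q = (E° − E)·n/0.0592 = (+1.93 − (+1.882))·2/0.0592 = 1.6216.
So 1·log[Cr²⁺] = 1·log(0.184) − log Q = -0.7352 − (1.6216) = -2.3568; [Cr²⁺] = 10^(-2.3568) ≈ 0.0044 M.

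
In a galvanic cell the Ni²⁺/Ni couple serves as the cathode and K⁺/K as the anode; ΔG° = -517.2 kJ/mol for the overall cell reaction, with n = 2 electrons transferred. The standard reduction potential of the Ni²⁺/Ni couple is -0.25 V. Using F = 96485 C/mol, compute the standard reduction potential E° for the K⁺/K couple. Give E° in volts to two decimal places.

-2.93 V

E°cell = −ΔG°/(nF) = −(-517.2×10³)/((2)(96485)) = +2.680 V.
Since Ni²⁺/Ni is the cathode and K⁺/K the anode, E°cell = E°(Ni²⁺/Ni) − E°(K⁺/K).
So E°(K⁺/K) = E°(Ni²⁺/Ni) − E°cell = (-0.25) − (+2.680) = -2.93 V.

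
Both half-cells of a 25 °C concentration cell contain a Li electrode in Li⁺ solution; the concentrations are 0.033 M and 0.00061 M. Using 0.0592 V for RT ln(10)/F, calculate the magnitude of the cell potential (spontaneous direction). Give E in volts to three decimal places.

For a concentration cell E°cell = 0. The 0.033 M side is the cathode (reduction is favoured where [Li⁺] is higher).
With n = 1, E = −(0.0592/1) log([Li⁺]ₐₙ/[Li⁺]꜀ₐₜ) = −(0.0592/1) log(0.00061/0.033) = −(0.0592/1)(-1.733) = +0.103 V.

+0.103 V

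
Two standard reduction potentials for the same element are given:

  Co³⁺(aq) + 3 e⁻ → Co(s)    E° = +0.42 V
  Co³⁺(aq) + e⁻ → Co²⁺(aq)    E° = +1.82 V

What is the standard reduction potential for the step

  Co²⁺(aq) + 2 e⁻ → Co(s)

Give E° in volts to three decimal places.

-0.280 V

Sequential free energies add, so n₃E°₃ = n₁E°₁ + n₂E°₂.
With n₃ = 3, and the known step contributing 1×(+1.82) V, the unknown satisfies 2·E° = 3×(+0.42) − 1×(+1.82) = -0.560.
E° = -0.560 / 2 = -0.280 V.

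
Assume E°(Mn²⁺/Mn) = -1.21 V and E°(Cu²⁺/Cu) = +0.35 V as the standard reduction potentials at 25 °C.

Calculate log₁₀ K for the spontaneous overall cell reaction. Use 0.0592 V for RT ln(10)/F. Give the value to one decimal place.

Cathode: Cu²⁺/Cu; anode: Mn²⁺/Mn. E°cell = +1.56 V, n = 2.
log K = nE°cell / 0.0592 = (2)(+1.56) / 0.0592 = 52.7.

52.7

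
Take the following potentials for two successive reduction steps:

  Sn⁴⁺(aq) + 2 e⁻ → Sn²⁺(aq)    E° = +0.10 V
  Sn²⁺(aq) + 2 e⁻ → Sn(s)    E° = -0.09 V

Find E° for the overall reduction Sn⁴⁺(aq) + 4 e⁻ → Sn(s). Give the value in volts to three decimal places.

+0.005 V

Standard free energies of sequential steps add: ΔG°₃ = ΔG°₁ + ΔG°₂, so n₃E°₃ = n₁E°₁ + n₂E°₂.
E°₃ = (2×+0.10 + 2×-0.09) / 4 = (+0.020) / 4 = +0.005 V.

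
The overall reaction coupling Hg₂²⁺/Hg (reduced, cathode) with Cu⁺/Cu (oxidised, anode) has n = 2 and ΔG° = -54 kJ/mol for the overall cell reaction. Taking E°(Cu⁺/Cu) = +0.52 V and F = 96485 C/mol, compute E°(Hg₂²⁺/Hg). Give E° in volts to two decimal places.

E°cell = −ΔG°/(nF) = −(-54×10³)/((2)(96485)) = +0.280 V.
Since Hg₂²⁺/Hg is the cathode and Cu⁺/Cu the anode, E°cell = E°(Hg₂²⁺/Hg) − E°(Cu⁺/Cu).
So E°(Hg₂²⁺/Hg) = E°cell + E°(Cu⁺/Cu) = +0.280 + (+0.52) = +0.80 V.

+0.80 V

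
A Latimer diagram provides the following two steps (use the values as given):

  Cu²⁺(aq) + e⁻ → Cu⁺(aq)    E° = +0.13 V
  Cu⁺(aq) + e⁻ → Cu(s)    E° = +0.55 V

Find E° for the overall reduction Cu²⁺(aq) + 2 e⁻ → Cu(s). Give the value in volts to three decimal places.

Standard free energies of sequential steps add: ΔG°₃ = ΔG°₁ + ΔG°₂, so n₃E°₃ = n₁E°₁ + n₂E°₂.
E°₃ = (1×+0.13 + 1×+0.55) / 2 = (+0.680) / 2 = +0.340 V.

+0.340 V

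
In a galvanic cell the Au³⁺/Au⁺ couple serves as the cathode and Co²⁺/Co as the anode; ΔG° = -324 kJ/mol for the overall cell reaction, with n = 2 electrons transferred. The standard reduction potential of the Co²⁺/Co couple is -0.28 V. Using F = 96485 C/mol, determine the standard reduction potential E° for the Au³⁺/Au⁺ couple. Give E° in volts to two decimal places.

+1.40 V

E°cell = −ΔG°/(nF) = −(-324×10³)/((2)(96485)) = +1.679 V.
Since Au³⁺/Au⁺ is the cathode and Co²⁺/Co the anode, E°cell = E°(Au³⁺/Au⁺) − E°(Co²⁺/Co).
So E°(Au³⁺/Au⁺) = E°cell + E°(Co²⁺/Co) = +1.679 + (-0.28) = +1.40 V.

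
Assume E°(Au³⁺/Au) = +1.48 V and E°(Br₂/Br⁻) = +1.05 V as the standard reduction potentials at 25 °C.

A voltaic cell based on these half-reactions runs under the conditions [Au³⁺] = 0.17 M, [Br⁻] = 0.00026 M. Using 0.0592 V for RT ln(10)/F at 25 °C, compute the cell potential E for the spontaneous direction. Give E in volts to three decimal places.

Au³⁺/Au is the cathode (higher E°), Br₂/Br⁻ the anode: E°cell = +1.48 − (+1.05) = +0.43 V, n = 6.
Overall: 2 Au³⁺(aq) + 6 Br⁻(aq) → 2 Au(s) + 3 Br₂(l)
Q = 1 / ([Au³⁺]^2·[Br⁻]^6); log Q = 23.049.
E = E° − (0.0592/n) log Q = +0.43 − (0.0592/6)(23.049) = +0.203 V.

+0.203 V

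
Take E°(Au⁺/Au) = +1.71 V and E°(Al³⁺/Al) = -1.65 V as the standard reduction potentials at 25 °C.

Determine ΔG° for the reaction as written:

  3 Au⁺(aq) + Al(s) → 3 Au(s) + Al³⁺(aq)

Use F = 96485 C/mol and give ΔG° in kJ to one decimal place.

-972.6 kJ

As written, Au⁺/Au is reduced (cathode) and Al³⁺/Al is oxidised (anode), so E°cell = (+1.71) − (-1.65) = +3.36 V.
Balancing electrons gives n = 3.
ΔG° = −nFE° = −(3)(96485)(+3.36) = -972,569 J = -972.6 kJ.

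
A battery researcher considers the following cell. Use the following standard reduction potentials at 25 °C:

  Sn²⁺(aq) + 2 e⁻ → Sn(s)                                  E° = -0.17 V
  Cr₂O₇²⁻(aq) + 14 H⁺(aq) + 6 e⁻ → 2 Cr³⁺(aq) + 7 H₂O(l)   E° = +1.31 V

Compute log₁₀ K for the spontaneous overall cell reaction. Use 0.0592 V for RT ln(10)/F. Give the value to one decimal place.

150.0

Cathode: Cr₂O₇²⁻/Cr³⁺; anode: Sn²⁺/Sn. E°cell = +1.48 V, n = 6.
log K = nE°cell / 0.0592 = (6)(+1.48) / 0.0592 = 150.0.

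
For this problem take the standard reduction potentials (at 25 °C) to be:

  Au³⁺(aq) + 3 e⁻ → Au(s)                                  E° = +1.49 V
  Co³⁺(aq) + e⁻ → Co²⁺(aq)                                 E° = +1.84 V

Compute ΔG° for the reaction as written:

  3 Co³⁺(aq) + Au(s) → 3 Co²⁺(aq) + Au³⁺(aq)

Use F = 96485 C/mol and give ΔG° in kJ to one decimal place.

As written, Co³⁺/Co²⁺ is reduced (cathode) and Au³⁺/Au is oxidised (anode), so E°cell = (+1.84) − (+1.49) = +0.35 V.
Balancing electrons gives n = 3.
ΔG° = −nFE° = −(3)(96485)(+0.35) = -101,309 J = -101.3 kJ.

-101.3 kJ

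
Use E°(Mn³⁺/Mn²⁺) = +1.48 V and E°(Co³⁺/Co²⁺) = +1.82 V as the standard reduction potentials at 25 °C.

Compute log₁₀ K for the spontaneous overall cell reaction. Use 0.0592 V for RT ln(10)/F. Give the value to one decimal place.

5.7

Cathode: Co³⁺/Co²⁺; anode: Mn³⁺/Mn²⁺. E°cell = +0.34 V, n = 1.
log K = nE°cell / 0.0592 = (1)(+0.34) / 0.0592 = 5.7.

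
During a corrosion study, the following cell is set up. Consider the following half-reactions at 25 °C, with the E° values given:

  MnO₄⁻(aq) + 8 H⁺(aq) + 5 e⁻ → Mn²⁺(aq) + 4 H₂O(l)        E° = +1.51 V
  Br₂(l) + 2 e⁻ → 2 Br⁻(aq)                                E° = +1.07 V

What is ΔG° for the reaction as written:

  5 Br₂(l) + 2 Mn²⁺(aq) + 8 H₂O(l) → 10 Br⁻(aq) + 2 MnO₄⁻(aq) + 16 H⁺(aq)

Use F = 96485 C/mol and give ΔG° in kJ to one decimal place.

As written, Br₂/Br⁻ is reduced (cathode) and MnO₄⁻/Mn²⁺ is oxidised (anode), so E°cell = (+1.07) − (+1.51) = -0.44 V.
Balancing electrons gives n = 10.
ΔG° = −nFE° = −(10)(96485)(-0.44) = 424,534 J = +424.5 kJ.

+424.5 kJ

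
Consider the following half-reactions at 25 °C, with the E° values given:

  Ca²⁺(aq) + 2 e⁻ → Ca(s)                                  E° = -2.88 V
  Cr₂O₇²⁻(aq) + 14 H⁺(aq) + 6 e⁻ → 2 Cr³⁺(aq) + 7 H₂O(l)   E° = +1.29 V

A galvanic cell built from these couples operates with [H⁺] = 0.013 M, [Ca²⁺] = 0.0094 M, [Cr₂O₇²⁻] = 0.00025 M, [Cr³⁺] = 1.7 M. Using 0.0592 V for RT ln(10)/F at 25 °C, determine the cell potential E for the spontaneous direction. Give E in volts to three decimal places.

+3.929 V

Cr₂O₇²⁻/Cr³⁺ is the cathode (higher E°), Ca²⁺/Ca the anode: E°cell = +1.29 − (-2.88) = +4.17 V, n = 6.
Overall: Cr₂O₇²⁻(aq) + 14 H⁺(aq) + 3 Ca(s) → 2 Cr³⁺(aq) + 7 H₂O(l) + 3 Ca²⁺(aq)
Q = [Cr³⁺]^2·[Ca²⁺]^3 / ([Cr₂O₇²⁻]·[H⁺]^14); log Q = 24.387.
E = E° − (0.0592/n) log Q = +4.17 − (0.0592/6)(24.387) = +3.929 V.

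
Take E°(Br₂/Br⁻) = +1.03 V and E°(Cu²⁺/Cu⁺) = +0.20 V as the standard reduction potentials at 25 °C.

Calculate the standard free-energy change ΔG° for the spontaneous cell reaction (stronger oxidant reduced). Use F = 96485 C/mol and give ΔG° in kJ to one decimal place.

Br₂/Br⁻ (E° = +1.03 V) is the cathode; Cu²⁺/Cu⁺ (E° = +0.20 V) is the anode, so E°cell = +0.83 V.
Balancing electrons gives n = 2 (lcm of 2 and 1).
ΔG° = −nFE° = −(2)(96485)(+0.83) = -160,165 J = -160.2 kJ.

-160.2 kJ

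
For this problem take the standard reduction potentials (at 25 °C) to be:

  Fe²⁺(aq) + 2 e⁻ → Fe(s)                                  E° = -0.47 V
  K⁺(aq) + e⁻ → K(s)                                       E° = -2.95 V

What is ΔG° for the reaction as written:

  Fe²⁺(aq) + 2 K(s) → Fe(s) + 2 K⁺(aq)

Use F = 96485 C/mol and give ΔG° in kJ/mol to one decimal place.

As written, Fe²⁺/Fe is reduced (cathode) and K⁺/K is oxidised (anode), so E°cell = (-0.47) − (-2.95) = +2.48 V.
Balancing electrons gives n = 2.
ΔG° = −nFE° = −(2)(96485)(+2.48) = -478,566 J = -478.6 kJ/mol.

-478.6 kJ/mol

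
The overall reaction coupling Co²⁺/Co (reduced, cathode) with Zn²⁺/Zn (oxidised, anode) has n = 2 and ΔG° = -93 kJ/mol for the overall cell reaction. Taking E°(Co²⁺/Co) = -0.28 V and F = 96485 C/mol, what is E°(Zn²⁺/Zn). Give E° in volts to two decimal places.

E°cell = −ΔG°/(nF) = −(-93×10³)/((2)(96485)) = +0.482 V.
Since Co²⁺/Co is the cathode and Zn²⁺/Zn the anode, E°cell = E°(Co²⁺/Co) − E°(Zn²⁺/Zn).
So E°(Zn²⁺/Zn) = E°(Co²⁺/Co) − E°cell = (-0.28) − (+0.482) = -0.76 V.

-0.76 V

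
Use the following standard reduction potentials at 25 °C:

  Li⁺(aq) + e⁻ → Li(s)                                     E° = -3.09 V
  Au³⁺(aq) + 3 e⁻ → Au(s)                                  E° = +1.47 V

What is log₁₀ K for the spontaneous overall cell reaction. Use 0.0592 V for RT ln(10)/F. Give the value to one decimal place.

231.1

Cathode: Au³⁺/Au; anode: Li⁺/Li. E°cell = +4.56 V, n = 3.
log K = nE°cell / 0.0592 = (3)(+4.56) / 0.0592 = 231.1.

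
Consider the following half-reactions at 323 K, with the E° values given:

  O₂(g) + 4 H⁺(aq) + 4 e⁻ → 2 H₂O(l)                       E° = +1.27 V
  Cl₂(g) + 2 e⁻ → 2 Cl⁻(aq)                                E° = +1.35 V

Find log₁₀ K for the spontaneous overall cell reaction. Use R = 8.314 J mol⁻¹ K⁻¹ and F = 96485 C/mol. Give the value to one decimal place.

Cathode: Cl₂/Cl⁻; anode: O₂/H₂O. E°cell = (+1.35) − (+1.27) = +0.08 V, with n = 4.
ΔG° = −nFE° = −RT ln K, so ln K = nFE°/(RT) = (4)(96485)(+0.08) / ((8.314)(323)) = 11.497.
log₁₀ K = 11.497 / ln 10 = 5.0.

5.0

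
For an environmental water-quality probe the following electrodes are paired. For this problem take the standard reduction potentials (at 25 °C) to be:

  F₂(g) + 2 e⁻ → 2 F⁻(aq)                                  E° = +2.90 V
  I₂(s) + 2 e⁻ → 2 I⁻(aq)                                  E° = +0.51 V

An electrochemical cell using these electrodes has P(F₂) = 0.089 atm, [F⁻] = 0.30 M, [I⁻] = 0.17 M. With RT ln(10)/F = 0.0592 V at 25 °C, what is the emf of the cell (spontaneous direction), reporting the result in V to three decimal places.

F₂/F⁻ is the cathode (higher E°), I₂/I⁻ the anode: E°cell = +2.90 − (+0.51) = +2.39 V, n = 2.
Overall: F₂(g) + 2 I⁻(aq) → 2 F⁻(aq) + I₂(s)
Q = [F⁻]^2 / (P(F₂)·[I⁻]^2); log Q = 1.544.
E = E° − (0.0592/n) log Q = +2.39 − (0.0592/2)(1.544) = +2.344 V.

+2.344 V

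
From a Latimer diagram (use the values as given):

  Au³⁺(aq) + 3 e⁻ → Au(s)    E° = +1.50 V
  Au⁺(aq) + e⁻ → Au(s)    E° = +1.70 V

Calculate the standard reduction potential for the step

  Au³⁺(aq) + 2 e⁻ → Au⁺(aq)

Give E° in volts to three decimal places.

+1.400 V

Sequential free energies add, so n₃E°₃ = n₁E°₁ + n₂E°₂.
With n₃ = 3, and the known step contributing 1×(+1.70) V, the unknown satisfies 2·E° = 3×(+1.50) − 1×(+1.70) = +2.800.
E° = +2.800 / 2 = +1.400 V.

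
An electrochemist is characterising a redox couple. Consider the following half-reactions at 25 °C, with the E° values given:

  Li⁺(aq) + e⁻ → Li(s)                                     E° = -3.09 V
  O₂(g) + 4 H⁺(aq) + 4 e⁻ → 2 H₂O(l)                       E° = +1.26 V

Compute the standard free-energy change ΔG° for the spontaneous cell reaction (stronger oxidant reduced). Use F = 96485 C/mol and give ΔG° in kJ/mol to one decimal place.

O₂/H₂O (E° = +1.26 V) is the cathode; Li⁺/Li (E° = -3.09 V) is the anode, so E°cell = +4.35 V.
Balancing electrons gives n = 4 (lcm of 4 and 1).
ΔG° = −nFE° = −(4)(96485)(+4.35) = -1,678,839 J = -1678.8 kJ/mol.

-1678.8 kJ/mol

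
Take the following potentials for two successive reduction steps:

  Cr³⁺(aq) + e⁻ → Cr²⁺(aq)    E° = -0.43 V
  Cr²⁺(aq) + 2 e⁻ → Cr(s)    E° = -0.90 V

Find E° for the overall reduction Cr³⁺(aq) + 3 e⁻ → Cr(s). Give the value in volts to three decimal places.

Standard free energies of sequential steps add: ΔG°₃ = ΔG°₁ + ΔG°₂, so n₃E°₃ = n₁E°₁ + n₂E°₂.
E°₃ = (1×-0.43 + 2×-0.90) / 3 = (-2.230) / 3 = -0.743 V.

-0.743 V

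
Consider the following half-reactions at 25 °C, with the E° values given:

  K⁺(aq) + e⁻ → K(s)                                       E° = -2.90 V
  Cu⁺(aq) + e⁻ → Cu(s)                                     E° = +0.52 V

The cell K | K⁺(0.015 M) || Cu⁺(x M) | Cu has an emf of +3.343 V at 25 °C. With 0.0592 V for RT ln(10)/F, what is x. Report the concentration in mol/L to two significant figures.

0.00075 M

Cu⁺/Cu is the cathode, K⁺/K the anode: E°cell = +3.42 V, n = 1.
Overall reaction: Cu⁺(aq) + K(s) → Cu(s) + K⁺(aq); Q = [K⁺]^1/[Cu⁺]^1.
From E = E° − (0.0592/n) log Q: log Q = (E° − E)·n/0.0592 = (+3.42 − (+3.343))·1/0.0592 = 1.3007.
So 1·log[Cu⁺] = 1·log(0.015) − log Q = -1.8239 − (1.3007) = -3.1246; [Cu⁺] = 10^(-3.1246) ≈ 0.00075 M.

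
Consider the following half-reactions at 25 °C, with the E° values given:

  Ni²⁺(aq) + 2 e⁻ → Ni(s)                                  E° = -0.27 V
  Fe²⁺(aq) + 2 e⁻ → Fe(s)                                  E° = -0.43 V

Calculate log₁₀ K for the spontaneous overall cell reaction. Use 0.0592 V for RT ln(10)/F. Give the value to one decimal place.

5.4

Cathode: Ni²⁺/Ni; anode: Fe²⁺/Fe. E°cell = +0.16 V, n = 2.
log K = nE°cell / 0.0592 = (2)(+0.16) / 0.0592 = 5.4.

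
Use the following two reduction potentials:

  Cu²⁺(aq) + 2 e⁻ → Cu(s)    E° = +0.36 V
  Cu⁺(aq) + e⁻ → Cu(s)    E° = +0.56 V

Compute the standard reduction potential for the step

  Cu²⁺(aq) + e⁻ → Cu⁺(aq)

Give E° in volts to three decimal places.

+0.160 V

Sequential free energies add, so n₃E°₃ = n₁E°₁ + n₂E°₂.
With n₃ = 2, and the known step contributing 1×(+0.56) V, the unknown satisfies 1·E° = 2×(+0.36) − 1×(+0.56) = +0.160.
E° = +0.160 / 1 = +0.160 V.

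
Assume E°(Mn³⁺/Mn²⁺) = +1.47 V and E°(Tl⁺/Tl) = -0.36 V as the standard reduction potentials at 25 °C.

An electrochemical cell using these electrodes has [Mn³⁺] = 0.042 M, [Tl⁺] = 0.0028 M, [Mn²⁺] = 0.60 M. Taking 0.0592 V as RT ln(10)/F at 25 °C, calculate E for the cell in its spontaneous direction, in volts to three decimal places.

Mn³⁺/Mn²⁺ is the cathode (higher E°), Tl⁺/Tl the anode: E°cell = +1.47 − (-0.36) = +1.83 V, n = 1.
Overall: Mn³⁺(aq) + Tl(s) → Mn²⁺(aq) + Tl⁺(aq)
Q = [Mn²⁺]·[Tl⁺] / ([Mn³⁺]); log Q = -1.398.
E = E° − (0.0592/n) log Q = +1.83 − (0.0592/1)(-1.398) = +1.913 V.

+1.913 V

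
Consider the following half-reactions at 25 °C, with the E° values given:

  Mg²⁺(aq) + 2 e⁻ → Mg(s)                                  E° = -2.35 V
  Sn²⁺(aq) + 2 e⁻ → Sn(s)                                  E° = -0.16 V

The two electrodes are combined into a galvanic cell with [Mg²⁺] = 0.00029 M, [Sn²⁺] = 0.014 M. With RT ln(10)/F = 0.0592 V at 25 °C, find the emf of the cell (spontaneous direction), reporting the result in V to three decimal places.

+2.240 V

Sn²⁺/Sn is the cathode (higher E°), Mg²⁺/Mg the anode: E°cell = -0.16 − (-2.35) = +2.19 V, n = 2.
Overall: Sn²⁺(aq) + Mg(s) → Sn(s) + Mg²⁺(aq)
Q = [Mg²⁺] / ([Sn²⁺]); log Q = -1.684.
E = E° − (0.0592/n) log Q = +2.19 − (0.0592/2)(-1.684) = +2.240 V.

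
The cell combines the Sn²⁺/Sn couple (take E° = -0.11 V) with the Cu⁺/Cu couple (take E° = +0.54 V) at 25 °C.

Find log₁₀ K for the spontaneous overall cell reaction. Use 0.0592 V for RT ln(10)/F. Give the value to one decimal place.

Cathode: Cu⁺/Cu; anode: Sn²⁺/Sn. E°cell = +0.65 V, n = 2.
log K = nE°cell / 0.0592 = (2)(+0.65) / 0.0592 = 22.0.

22.0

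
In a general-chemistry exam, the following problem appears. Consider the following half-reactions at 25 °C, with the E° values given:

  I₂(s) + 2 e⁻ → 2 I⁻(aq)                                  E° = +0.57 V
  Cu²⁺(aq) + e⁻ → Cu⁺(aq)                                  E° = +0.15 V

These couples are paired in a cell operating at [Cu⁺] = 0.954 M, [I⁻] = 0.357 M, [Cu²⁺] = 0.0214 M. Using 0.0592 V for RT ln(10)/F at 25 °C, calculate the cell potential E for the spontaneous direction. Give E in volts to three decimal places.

I₂/I⁻ is the cathode (higher E°), Cu²⁺/Cu⁺ the anode: E°cell = +0.57 − (+0.15) = +0.42 V, n = 2.
Overall: I₂(s) + 2 Cu⁺(aq) → 2 I⁻(aq) + 2 Cu²⁺(aq)
Q = [I⁻]^2·[Cu²⁺]^2 / ([Cu⁺]^2); log Q = -4.193.
E = E° − (0.0592/n) log Q = +0.42 − (0.0592/2)(-4.193) = +0.544 V.

+0.544 V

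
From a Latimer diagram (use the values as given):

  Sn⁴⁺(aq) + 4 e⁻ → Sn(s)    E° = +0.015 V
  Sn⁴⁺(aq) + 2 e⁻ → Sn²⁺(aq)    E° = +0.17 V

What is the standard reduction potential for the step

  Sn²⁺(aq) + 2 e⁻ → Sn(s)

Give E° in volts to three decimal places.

-0.140 V

Sequential free energies add, so n₃E°₃ = n₁E°₁ + n₂E°₂.
With n₃ = 4, and the known step contributing 2×(+0.17) V, the unknown satisfies 2·E° = 4×(+0.015) − 2×(+0.17) = -0.280.
E° = -0.280 / 2 = -0.140 V.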